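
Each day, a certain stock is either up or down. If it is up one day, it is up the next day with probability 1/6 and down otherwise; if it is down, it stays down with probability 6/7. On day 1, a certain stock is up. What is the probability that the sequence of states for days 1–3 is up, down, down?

5/7

Day 1 is given. For each transition, use the conditional probability from the current state:
P(down | up) = 5/6; P(down | down) = 6/7.
P = 5/6 × 6/7 = 30/42 = 5/7.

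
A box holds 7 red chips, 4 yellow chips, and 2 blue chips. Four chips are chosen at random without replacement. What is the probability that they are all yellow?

P = 4/13 × 3/12 × 2/11 × 1/10 = 24/17160 = 1/715.

1/715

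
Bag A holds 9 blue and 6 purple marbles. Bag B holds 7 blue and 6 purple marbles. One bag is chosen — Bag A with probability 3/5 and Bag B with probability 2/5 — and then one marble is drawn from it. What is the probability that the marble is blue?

From Bag A: P(blue) = 9/15.
From Bag B: P(blue) = 7/13.
Total probability = (3/5)(9/15) + (2/5)(7/13) = 187/325.

187/325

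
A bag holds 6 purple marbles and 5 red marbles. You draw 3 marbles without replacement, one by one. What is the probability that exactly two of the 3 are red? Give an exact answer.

4/11

One ordering (red drawn first) has probability 5/11 × 4/10 × 6/9 = 120/990 = 4/33.
There are C(3,2) = 3 such orderings, each equally likely, so P = 3 × 4/33 = 4/11.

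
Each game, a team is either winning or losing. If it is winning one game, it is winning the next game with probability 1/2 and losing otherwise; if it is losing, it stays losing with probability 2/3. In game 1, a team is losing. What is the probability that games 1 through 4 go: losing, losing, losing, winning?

4/27

Game 1 is given. For each transition, use the conditional probability from the current state:
P(losing | losing) = 2/3; P(losing | losing) = 2/3; P(winning | losing) = 1/3.
P = 2/3 × 2/3 × 1/3 = 4/27.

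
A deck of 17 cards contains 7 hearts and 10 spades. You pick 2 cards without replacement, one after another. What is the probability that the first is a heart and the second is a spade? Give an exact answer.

35/136

Each draw changes the counts, so multiply the conditional probabilities along the sequence:
P = 7/17 × 10/16 = 70/272 = 35/136.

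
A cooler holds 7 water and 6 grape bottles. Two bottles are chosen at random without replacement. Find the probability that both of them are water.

7/26

P(all water) = 7/13 × 6/12 = 42/156 = 7/26.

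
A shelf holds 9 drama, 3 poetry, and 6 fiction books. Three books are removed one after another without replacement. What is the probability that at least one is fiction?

149/204

P(no fiction) = 12/18 × 11/17 × 10/16 = 1320/4896 = 55/204.
P(at least one) = 1 − 55/204 = 149/204.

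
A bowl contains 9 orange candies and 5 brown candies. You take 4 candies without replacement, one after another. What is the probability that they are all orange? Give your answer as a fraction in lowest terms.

18/143

P(all orange) = 9/14 × 8/13 × 7/12 × 6/11 = 3024/24024 = 18/143.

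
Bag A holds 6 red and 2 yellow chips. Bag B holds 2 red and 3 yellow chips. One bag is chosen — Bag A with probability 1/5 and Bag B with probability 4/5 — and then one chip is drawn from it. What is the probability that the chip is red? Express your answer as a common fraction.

From Bag A: P(red) = 6/8.
From Bag B: P(red) = 2/5.
Total probability = (1/5)(6/8) + (4/5)(2/5) = 47/100.

47/100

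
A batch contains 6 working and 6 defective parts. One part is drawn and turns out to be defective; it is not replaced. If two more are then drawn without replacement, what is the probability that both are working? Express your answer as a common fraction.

3/11

After the first draw, 6 of the remaining 11 parts are working.
P = 6/11 × 5/10 = 30/110 = 3/11.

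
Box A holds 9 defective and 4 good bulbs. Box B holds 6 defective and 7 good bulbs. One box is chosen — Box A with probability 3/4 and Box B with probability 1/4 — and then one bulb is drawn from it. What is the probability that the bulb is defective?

From Box A: P(defective) = 9/13.
From Box B: P(defective) = 6/13.
Total probability = (3/4)(9/13) + (1/4)(6/13) = 33/52.

33/52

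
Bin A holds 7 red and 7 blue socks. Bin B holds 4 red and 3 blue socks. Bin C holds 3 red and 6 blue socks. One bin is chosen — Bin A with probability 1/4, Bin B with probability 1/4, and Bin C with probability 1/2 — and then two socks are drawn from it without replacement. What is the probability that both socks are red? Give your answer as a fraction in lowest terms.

373/2184

From Bin A: P(both red) = (7/14)(6/13) = 3/13.
From Bin B: P(both red) = (4/7)(3/6) = 2/7.
From Bin C: P(both red) = (3/9)(2/8) = 1/12.
Total probability = (1/4)(3/13) + (1/4)(2/7) + (1/2)(1/12) = 373/2184.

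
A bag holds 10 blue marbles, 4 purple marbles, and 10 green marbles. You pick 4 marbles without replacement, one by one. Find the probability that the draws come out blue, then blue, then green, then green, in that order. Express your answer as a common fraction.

Chain rule:
P = 10/24 × 9/23 × 10/22 × 9/21 = 8100/255024 = 225/7084.

225/7084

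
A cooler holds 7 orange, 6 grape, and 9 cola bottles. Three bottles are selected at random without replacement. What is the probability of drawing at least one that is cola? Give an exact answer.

P(no cola) = 13/22 × 12/21 × 11/20 = 1716/9240 = 13/70.
P(at least one) = 1 − 13/70 = 57/70.

57/70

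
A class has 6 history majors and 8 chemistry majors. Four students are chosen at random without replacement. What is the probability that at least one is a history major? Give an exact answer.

133/143

P(no history majors) = 8/14 × 7/13 × 6/12 × 5/11 = 1680/24024 = 10/143.
P(at least one) = 1 − 10/143 = 133/143.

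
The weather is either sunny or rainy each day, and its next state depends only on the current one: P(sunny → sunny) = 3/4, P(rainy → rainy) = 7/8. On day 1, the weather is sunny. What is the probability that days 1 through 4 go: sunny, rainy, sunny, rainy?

1/128

Day 1 is given. For each transition, use the conditional probability from the current state:
P(rainy | sunny) = 1/4; P(sunny | rainy) = 1/8; P(rainy | sunny) = 1/4.
P = 1/4 × 1/8 × 1/4 = 1/128.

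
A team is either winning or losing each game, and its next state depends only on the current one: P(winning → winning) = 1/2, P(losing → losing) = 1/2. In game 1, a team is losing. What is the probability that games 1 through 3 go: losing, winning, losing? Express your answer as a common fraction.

1/4

Game 1 is given. For each transition, use the conditional probability from the current state:
P(winning | losing) = 1/2; P(losing | winning) = 1/2.
P = 1/2 × 1/2 = 1/4.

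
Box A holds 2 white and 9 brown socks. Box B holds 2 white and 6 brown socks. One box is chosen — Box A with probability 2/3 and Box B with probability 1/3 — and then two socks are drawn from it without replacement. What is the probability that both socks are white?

From Box A: P(both white) = (2/11)(1/10) = 1/55.
From Box B: P(both white) = (2/8)(1/7) = 1/28.
Total probability = (2/3)(1/55) + (1/3)(1/28) = 37/1540.

37/1540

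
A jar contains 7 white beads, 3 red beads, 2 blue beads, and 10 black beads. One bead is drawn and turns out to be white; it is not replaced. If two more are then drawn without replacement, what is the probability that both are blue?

After the first draw, 2 of the remaining 21 beads are blue.
P = 2/21 × 1/20 = 2/420 = 1/210.

1/210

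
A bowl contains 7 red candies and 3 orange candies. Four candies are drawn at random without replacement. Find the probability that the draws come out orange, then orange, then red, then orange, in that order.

1/120

Each draw changes the counts, so multiply the conditional probabilities along the sequence:
P = 3/10 × 2/9 × 7/8 × 1/7 = 42/5040 = 1/120.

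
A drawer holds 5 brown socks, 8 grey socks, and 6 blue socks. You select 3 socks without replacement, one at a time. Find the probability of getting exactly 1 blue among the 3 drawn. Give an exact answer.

156/323

One ordering (blue drawn first) has probability 6/19 × 13/18 × 12/17 = 936/5814 = 52/323.
There are C(3,1) = 3 such orderings, each equally likely, so P = 3 × 52/323 = 156/323.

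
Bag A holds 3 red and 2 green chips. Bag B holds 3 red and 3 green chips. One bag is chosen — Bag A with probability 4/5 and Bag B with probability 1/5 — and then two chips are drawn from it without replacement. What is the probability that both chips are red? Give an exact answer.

From Bag A: P(both red) = (3/5)(2/4) = 3/10.
From Bag B: P(both red) = (3/6)(2/5) = 1/5.
Total probability = (4/5)(3/10) + (1/5)(1/5) = 7/25.

7/25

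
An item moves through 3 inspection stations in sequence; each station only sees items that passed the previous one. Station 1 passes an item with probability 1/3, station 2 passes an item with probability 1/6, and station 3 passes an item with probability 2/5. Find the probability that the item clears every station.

1/45

Each stage is reached only if all earlier stages succeed, so
P = 1/3 × 1/6 × 2/5 = 2/90 = 1/45.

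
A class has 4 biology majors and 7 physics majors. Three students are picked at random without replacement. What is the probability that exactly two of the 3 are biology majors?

One ordering (biology majors drawn first) has probability 4/11 × 3/10 × 7/9 = 84/990 = 14/165.
There are C(3,2) = 3 such orderings, each equally likely, so P = 3 × 14/165 = 14/55.

14/55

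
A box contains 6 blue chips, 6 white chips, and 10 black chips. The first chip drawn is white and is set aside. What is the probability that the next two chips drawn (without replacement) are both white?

1/21

After the first draw, 5 of the remaining 21 chips are white.
P = 5/21 × 4/20 = 20/420 = 1/21.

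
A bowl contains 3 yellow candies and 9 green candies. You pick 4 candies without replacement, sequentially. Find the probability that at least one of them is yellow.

41/55

P(no yellow) = 9/12 × 8/11 × 7/10 × 6/9 = 3024/11880 = 14/55.
P(at least one) = 1 − 14/55 = 41/55.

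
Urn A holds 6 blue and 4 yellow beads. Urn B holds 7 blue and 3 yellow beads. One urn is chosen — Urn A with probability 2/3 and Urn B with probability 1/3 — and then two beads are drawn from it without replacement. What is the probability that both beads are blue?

From Urn A: P(both blue) = (6/10)(5/9) = 1/3.
From Urn B: P(both blue) = (7/10)(6/9) = 7/15.
Total probability = (2/3)(1/3) + (1/3)(7/15) = 17/45.

17/45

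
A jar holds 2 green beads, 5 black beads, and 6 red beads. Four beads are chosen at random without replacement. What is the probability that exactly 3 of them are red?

28/143

One ordering (red drawn first) has probability 6/13 × 5/12 × 4/11 × 7/10 = 840/17160 = 7/143.
There are C(4,3) = 4 such orderings, each equally likely, so P = 4 × 7/143 = 28/143.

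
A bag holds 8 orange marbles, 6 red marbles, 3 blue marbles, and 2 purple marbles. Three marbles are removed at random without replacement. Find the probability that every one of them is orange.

P = 8/19 × 7/18 × 6/17 = 336/5814 = 56/969.

56/969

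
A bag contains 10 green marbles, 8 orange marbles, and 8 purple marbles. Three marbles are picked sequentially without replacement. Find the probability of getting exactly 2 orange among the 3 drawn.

63/325

One ordering (orange drawn first) has probability 8/26 × 7/25 × 18/24 = 1008/15600 = 21/325.
There are C(3,2) = 3 such orderings, each equally likely, so P = 3 × 21/325 = 63/325.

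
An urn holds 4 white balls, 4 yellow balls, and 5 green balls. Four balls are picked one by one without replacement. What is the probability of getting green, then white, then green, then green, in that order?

Multiply the probability of each draw given the previous ones:
P = 5/13 × 4/12 × 4/11 × 3/10 = 240/17160 = 2/143.

2/143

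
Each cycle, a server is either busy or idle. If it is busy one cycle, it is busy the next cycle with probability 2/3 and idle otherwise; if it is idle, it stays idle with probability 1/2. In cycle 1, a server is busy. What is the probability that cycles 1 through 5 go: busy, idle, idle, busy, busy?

1/18

Cycle 1 is given. For each transition, use the conditional probability from the current state:
P(idle | busy) = 1/3; P(idle | idle) = 1/2; P(busy | idle) = 1/2; P(busy | busy) = 2/3.
P = 1/3 × 1/2 × 1/2 × 2/3 = 2/36 = 1/18.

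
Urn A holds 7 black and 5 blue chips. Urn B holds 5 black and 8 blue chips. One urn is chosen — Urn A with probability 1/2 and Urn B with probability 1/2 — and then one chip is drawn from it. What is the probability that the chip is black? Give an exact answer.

151/312

From Urn A: P(black) = 7/12.
From Urn B: P(black) = 5/13.
Total probability = (1/2)(7/12) + (1/2)(5/13) = 151/312.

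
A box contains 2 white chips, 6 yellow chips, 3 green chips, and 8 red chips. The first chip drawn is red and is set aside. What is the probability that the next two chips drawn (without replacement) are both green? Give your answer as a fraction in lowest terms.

1/51

After the first draw, 3 of the remaining 18 chips are green.
P = 3/18 × 2/17 = 6/306 = 1/51.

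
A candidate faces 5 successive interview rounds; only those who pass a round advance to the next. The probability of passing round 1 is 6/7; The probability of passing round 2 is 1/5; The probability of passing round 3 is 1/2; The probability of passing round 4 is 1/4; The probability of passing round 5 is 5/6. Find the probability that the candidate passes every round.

Each stage is reached only if all earlier stages succeed, so
P = 6/7 × 1/5 × 1/2 × 1/4 × 5/6 = 30/1680 = 1/56.

1/56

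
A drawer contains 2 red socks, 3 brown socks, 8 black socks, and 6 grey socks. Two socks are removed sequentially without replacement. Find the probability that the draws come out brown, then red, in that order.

1/57

Chain rule:
P = 3/19 × 2/18 = 6/342 = 1/57.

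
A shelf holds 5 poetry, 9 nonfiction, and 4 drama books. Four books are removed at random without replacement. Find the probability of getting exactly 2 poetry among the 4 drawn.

One ordering (poetry drawn first) has probability 5/18 × 4/17 × 13/16 × 12/15 = 3120/73440 = 13/306.
There are C(4,2) = 6 such orderings, each equally likely, so P = 6 × 13/306 = 13/51.

13/51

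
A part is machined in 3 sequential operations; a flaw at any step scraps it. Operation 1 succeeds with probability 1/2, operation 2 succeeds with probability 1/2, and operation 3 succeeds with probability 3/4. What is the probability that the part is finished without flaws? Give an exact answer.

3/16

Multiplying along the chain,
P = 1/2 × 1/2 × 3/4 = 3/16.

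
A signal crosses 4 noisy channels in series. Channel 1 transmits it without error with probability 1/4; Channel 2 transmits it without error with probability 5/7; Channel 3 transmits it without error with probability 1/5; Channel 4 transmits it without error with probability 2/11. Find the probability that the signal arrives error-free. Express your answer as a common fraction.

1/154

Each stage is reached only if all earlier stages succeed, so
P = 1/4 × 5/7 × 1/5 × 2/11 = 10/1540 = 1/154.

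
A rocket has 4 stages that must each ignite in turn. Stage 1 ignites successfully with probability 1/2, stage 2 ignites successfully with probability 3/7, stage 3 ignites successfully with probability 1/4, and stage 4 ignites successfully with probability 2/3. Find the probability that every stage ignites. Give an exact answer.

1/28

Each stage is reached only if all earlier stages succeed, so
P = 1/2 × 3/7 × 1/4 × 2/3 = 6/168 = 1/28.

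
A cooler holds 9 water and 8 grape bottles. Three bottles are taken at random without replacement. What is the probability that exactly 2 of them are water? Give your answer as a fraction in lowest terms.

36/85

One ordering (water drawn first) has probability 9/17 × 8/16 × 8/15 = 576/4080 = 12/85.
There are C(3,2) = 3 such orderings, each equally likely, so P = 3 × 12/85 = 36/85.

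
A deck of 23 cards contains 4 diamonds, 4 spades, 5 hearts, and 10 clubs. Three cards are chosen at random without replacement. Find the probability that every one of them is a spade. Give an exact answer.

P = 4/23 × 3/22 × 2/21 = 24/10626 = 4/1771.

4/1771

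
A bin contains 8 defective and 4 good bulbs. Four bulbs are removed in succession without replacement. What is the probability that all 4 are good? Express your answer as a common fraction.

1/495

P(every draw is good) = 4/12 × 3/11 × 2/10 × 1/9 = 24/11880 = 1/495.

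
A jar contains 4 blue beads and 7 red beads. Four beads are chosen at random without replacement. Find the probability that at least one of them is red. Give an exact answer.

329/330

P(no red) = 4/11 × 3/10 × 2/9 × 1/8 = 24/7920 = 1/330.
P(at least one) = 1 − 1/330 = 329/330.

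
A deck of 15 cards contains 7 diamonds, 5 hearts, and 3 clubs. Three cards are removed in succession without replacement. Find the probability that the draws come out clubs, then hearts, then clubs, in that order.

1/91

Each draw changes the counts, so multiply the conditional probabilities along the sequence:
P = 3/15 × 5/14 × 2/13 = 30/2730 = 1/91.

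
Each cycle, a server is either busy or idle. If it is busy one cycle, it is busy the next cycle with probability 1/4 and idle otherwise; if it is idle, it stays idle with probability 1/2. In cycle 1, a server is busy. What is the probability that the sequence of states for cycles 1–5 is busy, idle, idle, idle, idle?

Cycle 1 is given. For each transition, use the conditional probability from the current state:
P(idle | busy) = 3/4; P(idle | idle) = 1/2; P(idle | idle) = 1/2; P(idle | idle) = 1/2.
P = 3/4 × 1/2 × 1/2 × 1/2 = 3/32.

3/32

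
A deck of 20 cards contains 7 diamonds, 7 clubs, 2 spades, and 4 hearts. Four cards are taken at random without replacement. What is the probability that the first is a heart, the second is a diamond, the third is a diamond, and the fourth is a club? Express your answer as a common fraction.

49/4845

Chain rule:
P = 4/20 × 7/19 × 6/18 × 7/17 = 1176/116280 = 49/4845.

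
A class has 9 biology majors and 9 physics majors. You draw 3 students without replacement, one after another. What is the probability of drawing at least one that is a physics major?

P(no physics majors) = 9/18 × 8/17 × 7/16 = 504/4896 = 7/68.
P(at least one) = 1 − 7/68 = 61/68.

61/68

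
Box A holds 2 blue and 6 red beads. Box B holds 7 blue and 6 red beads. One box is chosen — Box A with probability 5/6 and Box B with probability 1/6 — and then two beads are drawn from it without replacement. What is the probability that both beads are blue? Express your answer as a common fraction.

163/2184

From Box A: P(both blue) = (2/8)(1/7) = 1/28.
From Box B: P(both blue) = (7/13)(6/12) = 7/26.
Total probability = (5/6)(1/28) + (1/6)(7/26) = 163/2184.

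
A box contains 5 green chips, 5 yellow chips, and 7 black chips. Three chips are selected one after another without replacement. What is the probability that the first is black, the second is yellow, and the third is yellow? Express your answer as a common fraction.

Chain rule:
P = 7/17 × 5/16 × 4/15 = 140/4080 = 7/204.

7/204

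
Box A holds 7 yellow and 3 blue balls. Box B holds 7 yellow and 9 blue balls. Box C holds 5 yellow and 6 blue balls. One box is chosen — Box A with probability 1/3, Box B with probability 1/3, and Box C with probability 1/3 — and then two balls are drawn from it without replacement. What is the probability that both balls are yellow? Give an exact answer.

From Box A: P(both yellow) = (7/10)(6/9) = 7/15.
From Box B: P(both yellow) = (7/16)(6/15) = 7/40.
From Box C: P(both yellow) = (5/11)(4/10) = 2/11.
Total probability = (1/3)(7/15) + (1/3)(7/40) + (1/3)(2/11) = 1087/3960.

1087/3960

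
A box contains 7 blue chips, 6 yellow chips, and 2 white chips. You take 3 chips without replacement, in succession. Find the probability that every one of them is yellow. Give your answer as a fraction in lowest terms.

P(every draw is yellow) = 6/15 × 5/14 × 4/13 = 120/2730 = 4/91.

4/91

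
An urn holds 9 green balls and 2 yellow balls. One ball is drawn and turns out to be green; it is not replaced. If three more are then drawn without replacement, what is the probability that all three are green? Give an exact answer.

7/15

After the first draw, 8 of the remaining 10 balls are green.
P = 8/10 × 7/9 × 6/8 = 336/720 = 7/15.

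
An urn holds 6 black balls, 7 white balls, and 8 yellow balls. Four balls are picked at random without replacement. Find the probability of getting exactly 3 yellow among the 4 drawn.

104/855

One ordering (yellow drawn first) has probability 8/21 × 7/20 × 6/19 × 13/18 = 4368/143640 = 26/855.
There are C(4,3) = 4 such orderings, each equally likely, so P = 4 × 26/855 = 104/855.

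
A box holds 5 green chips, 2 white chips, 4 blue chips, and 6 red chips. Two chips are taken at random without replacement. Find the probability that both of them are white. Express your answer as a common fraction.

P(all white) = 2/17 × 1/16 = 2/272 = 1/136.

1/136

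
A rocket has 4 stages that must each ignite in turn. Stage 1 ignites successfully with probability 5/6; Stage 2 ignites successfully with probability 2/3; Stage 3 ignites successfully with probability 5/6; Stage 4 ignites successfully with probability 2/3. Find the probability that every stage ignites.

Each stage is reached only if all earlier stages succeed, so
P = 5/6 × 2/3 × 5/6 × 2/3 = 100/324 = 25/81.

25/81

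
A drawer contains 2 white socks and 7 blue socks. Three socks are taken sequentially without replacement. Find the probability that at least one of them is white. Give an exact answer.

P(no white) = 7/9 × 6/8 × 5/7 = 210/504 = 5/12.
P(at least one) = 1 − 5/12 = 7/12.

7/12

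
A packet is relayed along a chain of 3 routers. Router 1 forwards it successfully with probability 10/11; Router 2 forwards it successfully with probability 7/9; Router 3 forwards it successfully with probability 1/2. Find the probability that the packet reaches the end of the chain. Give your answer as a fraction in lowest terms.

35/99

Multiplying along the chain,
P = 10/11 × 7/9 × 1/2 = 70/198 = 35/99.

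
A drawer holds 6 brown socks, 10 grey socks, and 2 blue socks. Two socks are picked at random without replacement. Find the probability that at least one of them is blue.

P(no blue) = 16/18 × 15/17 = 240/306 = 40/51.
P(at least one) = 1 − 40/51 = 11/51.

11/51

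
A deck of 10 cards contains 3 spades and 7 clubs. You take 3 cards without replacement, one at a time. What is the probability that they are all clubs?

7/24

P(all clubs) = 7/10 × 6/9 × 5/8 = 210/720 = 7/24.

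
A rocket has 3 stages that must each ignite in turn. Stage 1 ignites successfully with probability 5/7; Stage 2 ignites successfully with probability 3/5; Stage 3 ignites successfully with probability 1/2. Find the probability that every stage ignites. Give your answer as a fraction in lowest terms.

3/14

Multiplying along the chain,
P = 5/7 × 3/5 × 1/2 = 15/70 = 3/14.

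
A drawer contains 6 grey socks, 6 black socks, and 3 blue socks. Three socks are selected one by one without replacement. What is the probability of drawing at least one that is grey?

P(no grey) = 9/15 × 8/14 × 7/13 = 504/2730 = 12/65.
P(at least one) = 1 − 12/65 = 53/65.

53/65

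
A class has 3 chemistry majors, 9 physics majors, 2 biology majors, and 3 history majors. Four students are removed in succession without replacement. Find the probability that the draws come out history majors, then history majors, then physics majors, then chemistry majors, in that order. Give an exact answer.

27/9520

Multiply the probability of each draw given the previous ones:
P = 3/17 × 2/16 × 9/15 × 3/14 = 162/57120 = 27/9520.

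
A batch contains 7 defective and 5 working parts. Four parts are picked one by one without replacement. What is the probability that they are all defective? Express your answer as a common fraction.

P = 7/12 × 6/11 × 5/10 × 4/9 = 840/11880 = 7/99.

7/99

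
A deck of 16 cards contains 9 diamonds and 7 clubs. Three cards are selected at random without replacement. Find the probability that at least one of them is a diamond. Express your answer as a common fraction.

P(no diamonds) = 7/16 × 6/15 × 5/14 = 210/3360 = 1/16.
P(at least one) = 1 − 1/16 = 15/16.

15/16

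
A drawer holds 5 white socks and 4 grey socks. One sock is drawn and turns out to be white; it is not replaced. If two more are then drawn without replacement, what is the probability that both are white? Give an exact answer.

With the first sock removed, 4 white remain out of 8.
P = 4/8 × 3/7 = 12/56 = 3/14.

3/14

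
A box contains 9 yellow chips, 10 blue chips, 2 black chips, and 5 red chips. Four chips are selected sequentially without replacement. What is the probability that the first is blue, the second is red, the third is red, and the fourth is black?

Chain rule:
P = 10/26 × 5/25 × 4/24 × 2/23 = 400/358800 = 1/897.

1/897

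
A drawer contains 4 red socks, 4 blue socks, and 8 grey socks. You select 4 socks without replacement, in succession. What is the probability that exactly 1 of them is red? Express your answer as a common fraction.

One ordering (red drawn first) has probability 4/16 × 12/15 × 11/14 × 10/13 = 5280/43680 = 11/91.
There are C(4,1) = 4 such orderings, each equally likely, so P = 4 × 11/91 = 44/91.

44/91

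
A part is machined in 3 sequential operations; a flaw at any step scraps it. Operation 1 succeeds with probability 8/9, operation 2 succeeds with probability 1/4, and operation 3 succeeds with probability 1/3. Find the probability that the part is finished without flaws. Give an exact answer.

Multiplying along the chain,
P = 8/9 × 1/4 × 1/3 = 8/108 = 2/27.

2/27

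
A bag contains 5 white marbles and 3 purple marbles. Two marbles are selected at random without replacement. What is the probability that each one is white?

5/14

P(all white) = 5/8 × 4/7 = 20/56 = 5/14.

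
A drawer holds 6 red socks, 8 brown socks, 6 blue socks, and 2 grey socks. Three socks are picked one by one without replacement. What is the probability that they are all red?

1/77

P = 6/22 × 5/21 × 4/20 = 120/9240 = 1/77.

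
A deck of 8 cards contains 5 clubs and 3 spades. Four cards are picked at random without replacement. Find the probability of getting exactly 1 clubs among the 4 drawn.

1/14

One ordering (a club drawn first) has probability 5/8 × 3/7 × 2/6 × 1/5 = 30/1680 = 1/56.
There are C(4,1) = 4 such orderings, each equally likely, so P = 4 × 1/56 = 1/14.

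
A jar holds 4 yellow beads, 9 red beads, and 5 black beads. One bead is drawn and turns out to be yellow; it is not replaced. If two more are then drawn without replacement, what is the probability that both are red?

9/34

After the first draw, 9 of the remaining 17 beads are red.
P = 9/17 × 8/16 = 72/272 = 9/34.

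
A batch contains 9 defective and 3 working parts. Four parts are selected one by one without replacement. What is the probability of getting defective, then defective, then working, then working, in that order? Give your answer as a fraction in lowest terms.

Multiply the probability of each draw given the previous ones:
P = 9/12 × 8/11 × 3/10 × 2/9 = 432/11880 = 2/55.

2/55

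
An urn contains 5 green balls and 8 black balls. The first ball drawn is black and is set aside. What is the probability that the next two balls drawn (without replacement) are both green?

With the first ball removed, 5 green remain out of 12.
P = 5/12 × 4/11 = 20/132 = 5/33.

5/33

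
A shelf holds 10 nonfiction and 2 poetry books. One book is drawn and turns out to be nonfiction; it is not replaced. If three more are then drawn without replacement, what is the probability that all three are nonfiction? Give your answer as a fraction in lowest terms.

28/55

After the first draw, 9 of the remaining 11 books are nonfiction.
P = 9/11 × 8/10 × 7/9 = 504/990 = 28/55.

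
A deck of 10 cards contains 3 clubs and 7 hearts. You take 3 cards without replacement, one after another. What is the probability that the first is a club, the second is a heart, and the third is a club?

Multiply the probability of each draw given the previous ones:
P = 3/10 × 7/9 × 2/8 = 42/720 = 7/120.

7/120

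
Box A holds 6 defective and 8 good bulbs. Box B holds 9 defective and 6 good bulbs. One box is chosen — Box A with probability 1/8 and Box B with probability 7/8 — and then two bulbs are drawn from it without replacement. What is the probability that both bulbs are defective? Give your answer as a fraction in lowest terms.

1167/3640

From Box A: P(both defective) = (6/14)(5/13) = 15/91.
From Box B: P(both defective) = (9/15)(8/14) = 12/35.
Total probability = (1/8)(15/91) + (7/8)(12/35) = 1167/3640.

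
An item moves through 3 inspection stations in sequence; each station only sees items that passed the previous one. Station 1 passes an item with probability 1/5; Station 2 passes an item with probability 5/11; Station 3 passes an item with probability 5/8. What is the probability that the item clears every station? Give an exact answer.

The events are sequential, so multiply the conditional probabilities:
P = 1/5 × 5/11 × 5/8 = 25/440 = 5/88.

5/88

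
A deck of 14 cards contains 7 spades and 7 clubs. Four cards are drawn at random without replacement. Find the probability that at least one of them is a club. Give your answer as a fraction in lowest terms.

138/143

P(no clubs) = 7/14 × 6/13 × 5/12 × 4/11 = 840/24024 = 5/143.
P(at least one) = 1 − 5/143 = 138/143.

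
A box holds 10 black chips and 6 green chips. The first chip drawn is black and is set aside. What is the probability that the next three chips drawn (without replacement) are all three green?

After the first draw, 6 of the remaining 15 chips are green.
P = 6/15 × 5/14 × 4/13 = 120/2730 = 4/91.

4/91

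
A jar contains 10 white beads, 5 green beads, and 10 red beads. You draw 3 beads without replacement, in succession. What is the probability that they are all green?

P = 5/25 × 4/24 × 3/23 = 60/13800 = 1/230.

1/230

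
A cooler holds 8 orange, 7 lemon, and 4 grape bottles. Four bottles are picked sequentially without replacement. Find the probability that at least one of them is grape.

837/1292

P(no grape) = 15/19 × 14/18 × 13/17 × 12/16 = 32760/93024 = 455/1292.
P(at least one) = 1 − 455/1292 = 837/1292.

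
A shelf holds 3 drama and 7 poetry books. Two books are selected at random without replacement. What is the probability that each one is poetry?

7/15

P(every draw is poetry) = 7/10 × 6/9 = 42/90 = 7/15.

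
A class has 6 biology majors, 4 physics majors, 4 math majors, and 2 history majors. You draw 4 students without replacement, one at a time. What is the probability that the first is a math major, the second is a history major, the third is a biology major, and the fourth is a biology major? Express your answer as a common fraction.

1/182

Each draw changes the counts, so multiply the conditional probabilities along the sequence:
P = 4/16 × 2/15 × 6/14 × 5/13 = 240/43680 = 1/182.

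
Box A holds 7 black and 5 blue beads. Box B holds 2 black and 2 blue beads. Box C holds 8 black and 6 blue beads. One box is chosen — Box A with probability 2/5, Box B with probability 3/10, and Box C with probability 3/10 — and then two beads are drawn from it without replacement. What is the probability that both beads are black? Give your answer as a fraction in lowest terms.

771/2860

From Box A: P(both black) = (7/12)(6/11) = 7/22.
From Box B: P(both black) = (2/4)(1/3) = 1/6.
From Box C: P(both black) = (8/14)(7/13) = 4/13.
Total probability = (2/5)(7/22) + (3/10)(1/6) + (3/10)(4/13) = 771/2860.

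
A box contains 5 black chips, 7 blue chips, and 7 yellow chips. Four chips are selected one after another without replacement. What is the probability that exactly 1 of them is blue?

One ordering (blue drawn first) has probability 7/19 × 12/18 × 11/17 × 10/16 = 9240/93024 = 385/3876.
There are C(4,1) = 4 such orderings, each equally likely, so P = 4 × 385/3876 = 385/969.

385/969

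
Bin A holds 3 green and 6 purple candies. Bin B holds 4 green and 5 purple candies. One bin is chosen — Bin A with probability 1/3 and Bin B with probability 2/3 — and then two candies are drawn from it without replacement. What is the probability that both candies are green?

From Bin A: P(both green) = (3/9)(2/8) = 1/12.
From Bin B: P(both green) = (4/9)(3/8) = 1/6.
Total probability = (1/3)(1/12) + (2/3)(1/6) = 5/36.

5/36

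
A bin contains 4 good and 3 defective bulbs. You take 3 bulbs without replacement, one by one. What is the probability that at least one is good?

34/35

P(no good) = 3/7 × 2/6 × 1/5 = 6/210 = 1/35.
P(at least one) = 1 − 1/35 = 34/35.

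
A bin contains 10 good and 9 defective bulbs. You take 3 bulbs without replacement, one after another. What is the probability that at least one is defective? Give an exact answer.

283/323

P(no defective) = 10/19 × 9/18 × 8/17 = 720/5814 = 40/323.
P(at least one) = 1 − 40/323 = 283/323.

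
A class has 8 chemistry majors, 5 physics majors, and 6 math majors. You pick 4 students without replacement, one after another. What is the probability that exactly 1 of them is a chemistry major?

One ordering (a chemistry major drawn first) has probability 8/19 × 11/18 × 10/17 × 9/16 = 7920/93024 = 55/646.
There are C(4,1) = 4 such orderings, each equally likely, so P = 4 × 55/646 = 110/323.

110/323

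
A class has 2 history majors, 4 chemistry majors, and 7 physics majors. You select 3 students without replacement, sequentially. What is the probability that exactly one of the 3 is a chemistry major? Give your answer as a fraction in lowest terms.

One ordering (a chemistry major drawn first) has probability 4/13 × 9/12 × 8/11 = 288/1716 = 24/143.
There are C(3,1) = 3 such orderings, each equally likely, so P = 3 × 24/143 = 72/143.

72/143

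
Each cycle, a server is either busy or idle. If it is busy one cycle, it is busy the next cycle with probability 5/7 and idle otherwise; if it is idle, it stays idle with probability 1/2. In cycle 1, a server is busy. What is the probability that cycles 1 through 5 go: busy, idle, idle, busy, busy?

Cycle 1 is given. For each transition, use the conditional probability from the current state:
P(idle | busy) = 2/7; P(idle | idle) = 1/2; P(busy | idle) = 1/2; P(busy | busy) = 5/7.
P = 2/7 × 1/2 × 1/2 × 5/7 = 10/196 = 5/98.

5/98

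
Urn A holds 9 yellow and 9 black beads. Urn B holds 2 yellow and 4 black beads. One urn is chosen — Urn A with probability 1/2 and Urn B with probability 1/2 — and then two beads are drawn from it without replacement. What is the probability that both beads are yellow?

77/510

From Urn A: P(both yellow) = (9/18)(8/17) = 4/17.
From Urn B: P(both yellow) = (2/6)(1/5) = 1/15.
Total probability = (1/2)(4/17) + (1/2)(1/15) = 77/510.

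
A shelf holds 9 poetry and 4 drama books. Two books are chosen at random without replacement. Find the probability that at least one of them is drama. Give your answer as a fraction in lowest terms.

7/13

P(no drama) = 9/13 × 8/12 = 72/156 = 6/13.
P(at least one) = 1 − 6/13 = 7/13.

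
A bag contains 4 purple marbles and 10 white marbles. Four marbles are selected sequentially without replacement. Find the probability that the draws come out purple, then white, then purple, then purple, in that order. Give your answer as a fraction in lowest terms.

Chain rule:
P = 4/14 × 10/13 × 3/12 × 2/11 = 240/24024 = 10/1001.

10/1001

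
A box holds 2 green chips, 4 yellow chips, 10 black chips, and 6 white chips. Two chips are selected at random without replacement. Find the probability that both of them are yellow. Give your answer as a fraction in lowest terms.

P(every draw is yellow) = 4/22 × 3/21 = 12/462 = 2/77.

2/77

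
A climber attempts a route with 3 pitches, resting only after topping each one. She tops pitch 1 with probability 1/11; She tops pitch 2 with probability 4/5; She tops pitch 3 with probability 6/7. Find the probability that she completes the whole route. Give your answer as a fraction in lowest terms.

Each stage is reached only if all earlier stages succeed, so
P = 1/11 × 4/5 × 6/7 = 24/385.

24/385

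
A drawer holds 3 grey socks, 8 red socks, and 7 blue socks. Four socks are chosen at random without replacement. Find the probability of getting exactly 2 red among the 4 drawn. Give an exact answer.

7/17

One ordering (red drawn first) has probability 8/18 × 7/17 × 10/16 × 9/15 = 5040/73440 = 7/102.
There are C(4,2) = 6 such orderings, each equally likely, so P = 6 × 7/102 = 7/17.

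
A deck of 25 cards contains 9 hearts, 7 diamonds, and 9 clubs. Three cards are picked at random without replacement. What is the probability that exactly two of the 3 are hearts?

144/575

One ordering (hearts drawn first) has probability 9/25 × 8/24 × 16/23 = 1152/13800 = 48/575.
There are C(3,2) = 3 such orderings, each equally likely, so P = 3 × 48/575 = 144/575.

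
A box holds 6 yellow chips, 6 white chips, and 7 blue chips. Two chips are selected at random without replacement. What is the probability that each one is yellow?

P(all yellow) = 6/19 × 5/18 = 30/342 = 5/57.

5/57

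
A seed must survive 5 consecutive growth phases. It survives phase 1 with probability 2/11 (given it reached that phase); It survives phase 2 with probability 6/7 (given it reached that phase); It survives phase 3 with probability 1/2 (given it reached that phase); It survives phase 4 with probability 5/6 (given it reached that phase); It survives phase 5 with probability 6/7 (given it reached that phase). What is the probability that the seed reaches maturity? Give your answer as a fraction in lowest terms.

The events are sequential, so multiply the conditional probabilities:
P = 2/11 × 6/7 × 1/2 × 5/6 × 6/7 = 360/6468 = 30/539.

30/539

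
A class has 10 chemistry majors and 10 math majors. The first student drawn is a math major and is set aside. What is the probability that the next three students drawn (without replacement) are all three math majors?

28/323

After the first draw, 9 of the remaining 19 students are math majors.
P = 9/19 × 8/18 × 7/17 = 504/5814 = 28/323.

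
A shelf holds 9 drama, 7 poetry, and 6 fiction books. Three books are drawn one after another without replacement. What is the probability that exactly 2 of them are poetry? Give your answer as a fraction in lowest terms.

9/44

One ordering (poetry drawn first) has probability 7/22 × 6/21 × 15/20 = 630/9240 = 3/44.
There are C(3,2) = 3 such orderings, each equally likely, so P = 3 × 3/44 = 9/44.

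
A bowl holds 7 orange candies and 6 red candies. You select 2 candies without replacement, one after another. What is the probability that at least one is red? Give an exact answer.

P(no red) = 7/13 × 6/12 = 42/156 = 7/26.
P(at least one) = 1 − 7/26 = 19/26.

19/26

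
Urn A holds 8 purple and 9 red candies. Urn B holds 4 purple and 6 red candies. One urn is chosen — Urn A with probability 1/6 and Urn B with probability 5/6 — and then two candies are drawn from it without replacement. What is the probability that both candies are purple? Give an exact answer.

89/612

From Urn A: P(both purple) = (8/17)(7/16) = 7/34.
From Urn B: P(both purple) = (4/10)(3/9) = 2/15.
Total probability = (1/6)(7/34) + (5/6)(2/15) = 89/612.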